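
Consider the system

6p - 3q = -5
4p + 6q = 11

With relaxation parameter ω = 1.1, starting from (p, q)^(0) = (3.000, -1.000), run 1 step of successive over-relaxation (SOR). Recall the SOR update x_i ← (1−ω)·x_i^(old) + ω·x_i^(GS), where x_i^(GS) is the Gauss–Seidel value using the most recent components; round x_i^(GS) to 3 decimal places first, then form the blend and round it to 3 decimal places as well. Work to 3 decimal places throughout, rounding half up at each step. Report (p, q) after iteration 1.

Iteration 1:
  p: GS value = (-5 - (-3)·-1.000) / (6) = -1.333;  p ← (1−ω)·3.000 + ω·-1.333 = -1.766
  q: GS value = (11 - (4)·-1.766) / (6) = 3.011;  q ← (1−ω)·-1.000 + ω·3.011 = 3.412

(-1.766, 3.412)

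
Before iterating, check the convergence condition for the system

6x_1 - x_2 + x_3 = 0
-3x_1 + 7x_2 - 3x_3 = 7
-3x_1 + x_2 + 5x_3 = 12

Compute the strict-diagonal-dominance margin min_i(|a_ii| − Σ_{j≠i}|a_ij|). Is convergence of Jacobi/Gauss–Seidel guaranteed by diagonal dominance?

1

row 1: |6| − (1+1) = 4
row 2: |7| − (3+3) = 1
row 3: |5| − (3+1) = 1
minimum over rows = 1 → strictly diagonally dominant (convergence guaranteed)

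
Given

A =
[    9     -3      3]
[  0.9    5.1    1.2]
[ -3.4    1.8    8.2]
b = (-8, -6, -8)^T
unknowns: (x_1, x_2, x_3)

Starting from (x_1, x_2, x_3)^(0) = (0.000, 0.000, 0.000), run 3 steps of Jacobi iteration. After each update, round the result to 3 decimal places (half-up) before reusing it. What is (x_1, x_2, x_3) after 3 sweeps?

(-0.790, -0.752, -1.199)

Iteration 1:
  x_1 = (-8 - (-3)·0.000 - (3)·0.000) / (9) = -0.889
  x_2 = (-6 - (0.9)·0.000 - (1.2)·0.000) / (5.1) = -1.176
  x_3 = (-8 - (-3.4)·0.000 - (1.8)·0.000) / (8.2) = -0.976
Iteration 2:
  x_1 = (-8 - (-3)·-1.176 - (3)·-0.976) / (9) = -0.956
  x_2 = (-6 - (0.9)·-0.889 - (1.2)·-0.976) / (5.1) = -0.790
  x_3 = (-8 - (-3.4)·-0.889 - (1.8)·-1.176) / (8.2) = -1.086
Iteration 3:
  x_1 = (-8 - (-3)·-0.790 - (3)·-1.086) / (9) = -0.790
  x_2 = (-6 - (0.9)·-0.956 - (1.2)·-1.086) / (5.1) = -0.752
  x_3 = (-8 - (-3.4)·-0.956 - (1.8)·-0.790) / (8.2) = -1.199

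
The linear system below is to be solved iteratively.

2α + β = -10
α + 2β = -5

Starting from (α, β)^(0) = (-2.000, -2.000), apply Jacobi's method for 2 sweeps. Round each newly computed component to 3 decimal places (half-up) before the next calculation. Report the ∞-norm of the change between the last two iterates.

Iteration 1:
  α = (-10 - (1)·-2.000) / (2) = -4.000
  β = (-5 - (1)·-2.000) / (2) = -1.500
Iteration 2:
  α = (-10 - (1)·-1.500) / (2) = -4.250
  β = (-5 - (1)·-4.000) / (2) = -0.500
Change: (-0.250, 1.000) → max |·| = 1.000

1.000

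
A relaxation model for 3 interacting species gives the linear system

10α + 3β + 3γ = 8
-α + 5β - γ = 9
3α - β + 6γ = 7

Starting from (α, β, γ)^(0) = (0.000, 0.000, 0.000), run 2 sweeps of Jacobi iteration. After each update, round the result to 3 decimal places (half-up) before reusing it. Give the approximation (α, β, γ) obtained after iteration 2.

Iteration 1:
  α = (8 - (3)·0.000 - (3)·0.000) / (10) = 0.800
  β = (9 - (-1)·0.000 - (-1)·0.000) / (5) = 1.800
  γ = (7 - (3)·0.000 - (-1)·0.000) / (6) = 1.167
Iteration 2:
  α = (8 - (3)·1.800 - (3)·1.167) / (10) = -0.090
  β = (9 - (-1)·0.800 - (-1)·1.167) / (5) = 2.193
  γ = (7 - (3)·0.800 - (-1)·1.800) / (6) = 1.067

(-0.090, 2.193, 1.067)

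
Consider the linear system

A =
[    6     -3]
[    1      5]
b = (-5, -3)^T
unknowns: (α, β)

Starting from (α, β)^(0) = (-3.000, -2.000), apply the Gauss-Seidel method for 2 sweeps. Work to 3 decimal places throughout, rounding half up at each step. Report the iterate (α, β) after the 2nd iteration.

(-0.950, -0.410)

Iteration 1:
  α = (-5 - (-3)·-2.000) / (6) = -1.833
  β = (-3 - (1)·-1.833) / (5) = -0.233
Iteration 2:
  α = (-5 - (-3)·-0.233) / (6) = -0.950
  β = (-3 - (1)·-0.950) / (5) = -0.410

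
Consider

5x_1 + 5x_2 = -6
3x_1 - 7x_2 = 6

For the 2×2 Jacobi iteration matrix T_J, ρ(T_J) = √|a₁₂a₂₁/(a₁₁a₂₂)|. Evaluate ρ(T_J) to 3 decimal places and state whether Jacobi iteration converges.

a₁₂a₂₁/(a₁₁a₂₂) = (5)·(3) / ((5)·(-7)) = -0.428571
ρ = √|-0.428571| = √0.428571 = 0.655
ρ < 1, so Jacobi converges

0.655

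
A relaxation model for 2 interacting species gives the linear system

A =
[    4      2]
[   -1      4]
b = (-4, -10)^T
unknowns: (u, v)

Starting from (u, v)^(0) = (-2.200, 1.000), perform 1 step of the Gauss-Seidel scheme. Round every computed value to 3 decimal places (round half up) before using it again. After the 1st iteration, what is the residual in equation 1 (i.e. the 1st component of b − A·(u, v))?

7.750

Iteration 1:
  u = (-4 - (2)·1.000) / (4) = -1.500
  v = (-10 - (-1)·-1.500) / (4) = -2.875
Residual b − A·x = (7.750, 0.000)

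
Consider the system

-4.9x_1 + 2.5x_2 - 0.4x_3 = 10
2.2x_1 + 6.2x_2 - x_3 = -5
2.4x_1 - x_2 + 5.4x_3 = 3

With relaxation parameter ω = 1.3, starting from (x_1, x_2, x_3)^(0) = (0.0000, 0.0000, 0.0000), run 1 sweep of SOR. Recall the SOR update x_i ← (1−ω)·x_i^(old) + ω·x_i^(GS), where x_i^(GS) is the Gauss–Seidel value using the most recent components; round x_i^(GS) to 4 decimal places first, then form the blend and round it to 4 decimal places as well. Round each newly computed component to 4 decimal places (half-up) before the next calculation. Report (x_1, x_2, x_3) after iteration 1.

Iteration 1:
  x_1: GS value = (10 - (2.5)·0.0000 - (-0.4)·0.0000) / (-4.9) = -2.0408;  x_1 ← (1−ω)·0.0000 + ω·-2.0408 = -2.6530
  x_2: GS value = (-5 - (2.2)·-2.6530 - (-1)·0.0000) / (6.2) = 0.1349;  x_2 ← (1−ω)·0.0000 + ω·0.1349 = 0.1754
  x_3: GS value = (3 - (2.4)·-2.6530 - (-1)·0.1754) / (5.4) = 1.7671;  x_3 ← (1−ω)·0.0000 + ω·1.7671 = 2.2972

(-2.6530, 0.1754, 2.2972)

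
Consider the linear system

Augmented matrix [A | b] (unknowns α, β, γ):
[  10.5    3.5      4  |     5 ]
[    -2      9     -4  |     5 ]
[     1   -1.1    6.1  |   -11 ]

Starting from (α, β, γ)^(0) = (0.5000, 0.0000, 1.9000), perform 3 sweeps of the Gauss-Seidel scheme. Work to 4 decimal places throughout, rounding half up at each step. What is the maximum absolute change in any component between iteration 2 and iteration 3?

0.5882

Iteration 1:
  α = (5 - (3.5)·0.0000 - (4)·1.9000) / (10.5) = -0.2476
  β = (5 - (-2)·-0.2476 - (-4)·1.9000) / (9) = 1.3450
  γ = (-11 - (1)·-0.2476 - (-1.1)·1.3450) / (6.1) = -1.5201
Iteration 2:
  α = (5 - (3.5)·1.3450 - (4)·-1.5201) / (10.5) = 0.6069
  β = (5 - (-2)·0.6069 - (-4)·-1.5201) / (9) = 0.0148
  γ = (-11 - (1)·0.6069 - (-1.1)·0.0148) / (6.1) = -1.9001
Iteration 3:
  α = (5 - (3.5)·0.0148 - (4)·-1.9001) / (10.5) = 1.1951
  β = (5 - (-2)·1.1951 - (-4)·-1.9001) / (9) = -0.0234
  γ = (-11 - (1)·1.1951 - (-1.1)·-0.0234) / (6.1) = -2.0034
Change: (0.5882, -0.0382, -0.1033) → max |·| = 0.5882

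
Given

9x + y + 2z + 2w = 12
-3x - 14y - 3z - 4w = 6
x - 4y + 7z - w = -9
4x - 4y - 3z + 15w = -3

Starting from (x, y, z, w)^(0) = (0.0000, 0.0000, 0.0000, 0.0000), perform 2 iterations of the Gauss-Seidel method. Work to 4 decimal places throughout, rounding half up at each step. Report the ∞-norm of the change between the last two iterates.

Iteration 1:
  x = (12 - (1)·0.0000 - (2)·0.0000 - (2)·0.0000) / (9) = 1.3333
  y = (6 - (-3)·1.3333 - (-3)·0.0000 - (-4)·0.0000) / (-14) = -0.7143
  z = (-9 - (1)·1.3333 - (-4)·-0.7143 - (-1)·0.0000) / (7) = -1.8844
  w = (-3 - (4)·1.3333 - (-4)·-0.7143 - (-3)·-1.8844) / (15) = -1.1229
Iteration 2:
  x = (12 - (1)·-0.7143 - (2)·-1.8844 - (2)·-1.1229) / (9) = 2.0810
  y = (6 - (-3)·2.0810 - (-3)·-1.8844 - (-4)·-1.1229) / (-14) = -0.1499
  z = (-9 - (1)·2.0810 - (-4)·-0.1499 - (-1)·-1.1229) / (7) = -1.8291
  w = (-3 - (4)·2.0810 - (-4)·-0.1499 - (-3)·-1.8291) / (15) = -1.1607
Change: (0.7477, 0.5644, 0.0553, -0.0378) → max |·| = 0.7477

0.7477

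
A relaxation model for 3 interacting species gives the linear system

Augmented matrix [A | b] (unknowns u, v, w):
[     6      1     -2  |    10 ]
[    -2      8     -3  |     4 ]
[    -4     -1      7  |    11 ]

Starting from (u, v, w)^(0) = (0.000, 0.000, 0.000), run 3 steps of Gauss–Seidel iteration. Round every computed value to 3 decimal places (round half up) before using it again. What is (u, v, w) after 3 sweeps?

(2.398, 2.315, 3.272)

Iteration 1:
  u = (10 - (1)·0.000 - (-2)·0.000) / (6) = 1.667
  v = (4 - (-2)·1.667 - (-3)·0.000) / (8) = 0.917
  w = (11 - (-4)·1.667 - (-1)·0.917) / (7) = 2.655
Iteration 2:
  u = (10 - (1)·0.917 - (-2)·2.655) / (6) = 2.399
  v = (4 - (-2)·2.399 - (-3)·2.655) / (8) = 2.095
  w = (11 - (-4)·2.399 - (-1)·2.095) / (7) = 3.242
Iteration 3:
  u = (10 - (1)·2.095 - (-2)·3.242) / (6) = 2.398
  v = (4 - (-2)·2.398 - (-3)·3.242) / (8) = 2.315
  w = (11 - (-4)·2.398 - (-1)·2.315) / (7) = 3.272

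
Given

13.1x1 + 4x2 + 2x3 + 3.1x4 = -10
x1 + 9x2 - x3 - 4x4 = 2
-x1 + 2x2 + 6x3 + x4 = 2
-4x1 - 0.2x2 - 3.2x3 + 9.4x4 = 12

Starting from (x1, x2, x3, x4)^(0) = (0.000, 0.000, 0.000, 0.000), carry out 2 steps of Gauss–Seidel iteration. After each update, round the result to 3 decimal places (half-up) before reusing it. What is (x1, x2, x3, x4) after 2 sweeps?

Iteration 1:
  x1 = (-10 - (4)·0.000 - (2)·0.000 - (3.1)·0.000) / (13.1) = -0.763
  x2 = (2 - (1)·-0.763 - (-1)·0.000 - (-4)·0.000) / (9) = 0.307
  x3 = (2 - (-1)·-0.763 - (2)·0.307 - (1)·0.000) / (6) = 0.104
  x4 = (12 - (-4)·-0.763 - (-0.2)·0.307 - (-3.2)·0.104) / (9.4) = 0.994
Iteration 2:
  x1 = (-10 - (4)·0.307 - (2)·0.104 - (3.1)·0.994) / (13.1) = -1.108
  x2 = (2 - (1)·-1.108 - (-1)·0.104 - (-4)·0.994) / (9) = 0.799
  x3 = (2 - (-1)·-1.108 - (2)·0.799 - (1)·0.994) / (6) = -0.283
  x4 = (12 - (-4)·-1.108 - (-0.2)·0.799 - (-3.2)·-0.283) / (9.4) = 0.726

(-1.108, 0.799, -0.283, 0.726)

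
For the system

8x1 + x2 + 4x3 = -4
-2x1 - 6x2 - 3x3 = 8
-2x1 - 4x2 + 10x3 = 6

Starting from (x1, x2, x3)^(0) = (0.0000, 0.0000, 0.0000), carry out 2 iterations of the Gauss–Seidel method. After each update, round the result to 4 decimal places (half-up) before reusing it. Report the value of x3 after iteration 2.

0.0353

Iteration 1:
  x1 = (-4 - (1)·0.0000 - (4)·0.0000) / (8) = -0.5000
  x2 = (8 - (-2)·-0.5000 - (-3)·0.0000) / (-6) = -1.1667
  x3 = (6 - (-2)·-0.5000 - (-4)·-1.1667) / (10) = 0.0333
Iteration 2:
  x1 = (-4 - (1)·-1.1667 - (4)·0.0333) / (8) = -0.3708
  x2 = (8 - (-2)·-0.3708 - (-3)·0.0333) / (-6) = -1.2264
  x3 = (6 - (-2)·-0.3708 - (-4)·-1.2264) / (10) = 0.0353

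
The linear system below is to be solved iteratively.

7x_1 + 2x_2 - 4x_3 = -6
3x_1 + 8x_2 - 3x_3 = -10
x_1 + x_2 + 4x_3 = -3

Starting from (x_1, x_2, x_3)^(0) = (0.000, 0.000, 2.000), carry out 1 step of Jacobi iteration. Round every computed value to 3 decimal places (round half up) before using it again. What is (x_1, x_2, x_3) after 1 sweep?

(0.286, -0.500, -0.750)

Iteration 1:
  x_1 = (-6 - (2)·0.000 - (-4)·2.000) / (7) = 0.286
  x_2 = (-10 - (3)·0.000 - (-3)·2.000) / (8) = -0.500
  x_3 = (-3 - (1)·0.000 - (1)·0.000) / (4) = -0.750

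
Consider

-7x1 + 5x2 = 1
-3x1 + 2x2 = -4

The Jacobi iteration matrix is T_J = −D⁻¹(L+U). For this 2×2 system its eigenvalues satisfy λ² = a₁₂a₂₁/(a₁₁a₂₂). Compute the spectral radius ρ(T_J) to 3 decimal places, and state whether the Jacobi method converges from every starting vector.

a₁₂a₂₁/(a₁₁a₂₂) = (5)·(-3) / ((-7)·(2)) = 1.071429
ρ = √|1.071429| = √1.071429 = 1.035
ρ > 1, so Jacobi diverges

1.035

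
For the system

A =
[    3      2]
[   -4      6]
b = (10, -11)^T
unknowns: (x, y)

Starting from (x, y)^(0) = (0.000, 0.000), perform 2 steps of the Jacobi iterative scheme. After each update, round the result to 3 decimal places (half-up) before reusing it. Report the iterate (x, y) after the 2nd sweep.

Iteration 1:
  x = (10 - (2)·0.000) / (3) = 3.333
  y = (-11 - (-4)·0.000) / (6) = -1.833
Iteration 2:
  x = (10 - (2)·-1.833) / (3) = 4.555
  y = (-11 - (-4)·3.333) / (6) = 0.389

(4.555, 0.389)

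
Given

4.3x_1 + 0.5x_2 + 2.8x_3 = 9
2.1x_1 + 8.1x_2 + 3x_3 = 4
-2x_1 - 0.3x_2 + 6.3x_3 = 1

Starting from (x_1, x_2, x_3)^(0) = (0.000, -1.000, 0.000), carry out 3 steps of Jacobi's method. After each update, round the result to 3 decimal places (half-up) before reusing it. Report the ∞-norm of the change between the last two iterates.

Iteration 1:
  x_1 = (9 - (0.5)·-1.000 - (2.8)·0.000) / (4.3) = 2.209
  x_2 = (4 - (2.1)·0.000 - (3)·0.000) / (8.1) = 0.494
  x_3 = (1 - (-2)·0.000 - (-0.3)·-1.000) / (6.3) = 0.111
Iteration 2:
  x_1 = (9 - (0.5)·0.494 - (2.8)·0.111) / (4.3) = 1.963
  x_2 = (4 - (2.1)·2.209 - (3)·0.111) / (8.1) = -0.120
  x_3 = (1 - (-2)·2.209 - (-0.3)·0.494) / (6.3) = 0.884
Iteration 3:
  x_1 = (9 - (0.5)·-0.120 - (2.8)·0.884) / (4.3) = 1.531
  x_2 = (4 - (2.1)·1.963 - (3)·0.884) / (8.1) = -0.343
  x_3 = (1 - (-2)·1.963 - (-0.3)·-0.120) / (6.3) = 0.776
Change: (-0.432, -0.223, -0.108) → max |·| = 0.432

0.432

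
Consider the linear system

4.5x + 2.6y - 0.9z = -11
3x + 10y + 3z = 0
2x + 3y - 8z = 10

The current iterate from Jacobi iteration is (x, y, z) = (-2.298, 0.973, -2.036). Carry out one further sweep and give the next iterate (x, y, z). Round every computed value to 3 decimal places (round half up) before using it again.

One sweep:
  x = (-11 - (2.6)·0.973 - (-0.9)·-2.036) / (4.5) = -3.414
  y = (0 - (3)·-2.298 - (3)·-2.036) / (10) = 1.300
  z = (10 - (2)·-2.298 - (3)·0.973) / (-8) = -1.460

(-3.414, 1.300, -1.460)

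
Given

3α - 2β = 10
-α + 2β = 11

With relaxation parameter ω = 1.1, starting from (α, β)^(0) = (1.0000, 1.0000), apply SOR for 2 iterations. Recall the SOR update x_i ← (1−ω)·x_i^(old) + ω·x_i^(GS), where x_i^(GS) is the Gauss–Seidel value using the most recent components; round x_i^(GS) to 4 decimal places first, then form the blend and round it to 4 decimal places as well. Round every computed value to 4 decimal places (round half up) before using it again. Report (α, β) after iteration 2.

Iteration 1:
  α: GS value = (10 - (-2)·1.0000) / (3) = 4.0000;  α ← (1−ω)·1.0000 + ω·4.0000 = 4.3000
  β: GS value = (11 - (-1)·4.3000) / (2) = 7.6500;  β ← (1−ω)·1.0000 + ω·7.6500 = 8.3150
Iteration 2:
  α: GS value = (10 - (-2)·8.3150) / (3) = 8.8767;  α ← (1−ω)·4.3000 + ω·8.8767 = 9.3344
  β: GS value = (11 - (-1)·9.3344) / (2) = 10.1672;  β ← (1−ω)·8.3150 + ω·10.1672 = 10.3524

(9.3344, 10.3524)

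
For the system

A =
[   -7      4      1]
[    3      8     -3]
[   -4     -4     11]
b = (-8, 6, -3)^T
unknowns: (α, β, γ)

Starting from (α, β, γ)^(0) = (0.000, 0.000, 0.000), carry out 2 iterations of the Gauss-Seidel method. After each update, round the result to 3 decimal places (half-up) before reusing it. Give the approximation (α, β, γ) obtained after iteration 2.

Iteration 1:
  α = (-8 - (4)·0.000 - (1)·0.000) / (-7) = 1.143
  β = (6 - (3)·1.143 - (-3)·0.000) / (8) = 0.321
  γ = (-3 - (-4)·1.143 - (-4)·0.321) / (11) = 0.260
Iteration 2:
  α = (-8 - (4)·0.321 - (1)·0.260) / (-7) = 1.363
  β = (6 - (3)·1.363 - (-3)·0.260) / (8) = 0.336
  γ = (-3 - (-4)·1.363 - (-4)·0.336) / (11) = 0.345

(1.363, 0.336, 0.345)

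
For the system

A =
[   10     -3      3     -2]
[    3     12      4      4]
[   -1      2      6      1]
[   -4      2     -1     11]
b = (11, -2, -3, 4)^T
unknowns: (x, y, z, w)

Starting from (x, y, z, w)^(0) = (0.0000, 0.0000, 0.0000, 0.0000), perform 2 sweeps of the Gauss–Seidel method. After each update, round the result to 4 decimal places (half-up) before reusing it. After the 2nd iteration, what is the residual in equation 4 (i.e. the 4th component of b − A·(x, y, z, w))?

Iteration 1:
  x = (11 - (-3)·0.0000 - (3)·0.0000 - (-2)·0.0000) / (10) = 1.1000
  y = (-2 - (3)·1.1000 - (4)·0.0000 - (4)·0.0000) / (12) = -0.4417
  z = (-3 - (-1)·1.1000 - (2)·-0.4417 - (1)·0.0000) / (6) = -0.1694
  w = (4 - (-4)·1.1000 - (2)·-0.4417 - (-1)·-0.1694) / (11) = 0.8285
Iteration 2:
  x = (11 - (-3)·-0.4417 - (3)·-0.1694 - (-2)·0.8285) / (10) = 1.1840
  y = (-2 - (3)·1.1840 - (4)·-0.1694 - (4)·0.8285) / (12) = -0.6824
  z = (-3 - (-1)·1.1840 - (2)·-0.6824 - (1)·0.8285) / (6) = -0.2133
  w = (4 - (-4)·1.1840 - (2)·-0.6824 - (-1)·-0.2133) / (11) = 0.8989
Residual b − A·x = (-0.4495, -0.1056, -0.0703, -0.0004)

-0.0004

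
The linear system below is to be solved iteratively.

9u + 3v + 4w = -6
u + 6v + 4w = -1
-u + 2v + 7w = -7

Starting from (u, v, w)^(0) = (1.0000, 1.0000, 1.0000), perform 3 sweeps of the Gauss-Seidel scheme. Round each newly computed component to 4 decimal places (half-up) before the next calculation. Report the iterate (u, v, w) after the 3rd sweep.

(-0.3302, 0.6560, -1.2346)

Iteration 1:
  u = (-6 - (3)·1.0000 - (4)·1.0000) / (9) = -1.4444
  v = (-1 - (1)·-1.4444 - (4)·1.0000) / (6) = -0.5926
  w = (-7 - (-1)·-1.4444 - (2)·-0.5926) / (7) = -1.0370
Iteration 2:
  u = (-6 - (3)·-0.5926 - (4)·-1.0370) / (9) = -0.0082
  v = (-1 - (1)·-0.0082 - (4)·-1.0370) / (6) = 0.5260
  w = (-7 - (-1)·-0.0082 - (2)·0.5260) / (7) = -1.1515
Iteration 3:
  u = (-6 - (3)·0.5260 - (4)·-1.1515) / (9) = -0.3302
  v = (-1 - (1)·-0.3302 - (4)·-1.1515) / (6) = 0.6560
  w = (-7 - (-1)·-0.3302 - (2)·0.6560) / (7) = -1.2346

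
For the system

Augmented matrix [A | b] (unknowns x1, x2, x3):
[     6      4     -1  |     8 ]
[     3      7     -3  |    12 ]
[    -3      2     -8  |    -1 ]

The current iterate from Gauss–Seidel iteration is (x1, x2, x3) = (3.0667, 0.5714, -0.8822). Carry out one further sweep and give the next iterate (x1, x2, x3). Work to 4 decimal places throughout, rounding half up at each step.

(0.8054, 0.9910, 0.0707)

One sweep:
  x1 = (8 - (4)·0.5714 - (-1)·-0.8822) / (6) = 0.8054
  x2 = (12 - (3)·0.8054 - (-3)·-0.8822) / (7) = 0.9910
  x3 = (-1 - (-3)·0.8054 - (2)·0.9910) / (-8) = 0.0707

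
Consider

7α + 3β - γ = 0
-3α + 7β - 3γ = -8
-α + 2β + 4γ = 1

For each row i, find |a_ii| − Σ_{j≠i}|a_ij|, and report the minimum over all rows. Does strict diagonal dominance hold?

row 1: |7| − (3+1) = 3
row 2: |7| − (3+3) = 1
row 3: |4| − (1+2) = 1
minimum over rows = 1 → strictly diagonally dominant (convergence guaranteed)

1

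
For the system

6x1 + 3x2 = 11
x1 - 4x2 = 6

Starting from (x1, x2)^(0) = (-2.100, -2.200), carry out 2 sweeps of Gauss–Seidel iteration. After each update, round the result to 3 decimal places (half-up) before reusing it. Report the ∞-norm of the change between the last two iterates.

0.716

Iteration 1:
  x1 = (11 - (3)·-2.200) / (6) = 2.933
  x2 = (6 - (1)·2.933) / (-4) = -0.767
Iteration 2:
  x1 = (11 - (3)·-0.767) / (6) = 2.217
  x2 = (6 - (1)·2.217) / (-4) = -0.946
Change: (-0.716, -0.179) → max |·| = 0.716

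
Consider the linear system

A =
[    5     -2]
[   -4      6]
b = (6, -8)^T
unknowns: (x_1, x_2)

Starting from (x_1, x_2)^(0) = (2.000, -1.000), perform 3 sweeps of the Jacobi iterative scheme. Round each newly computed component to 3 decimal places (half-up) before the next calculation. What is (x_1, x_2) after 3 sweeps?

Iteration 1:
  x_1 = (6 - (-2)·-1.000) / (5) = 0.800
  x_2 = (-8 - (-4)·2.000) / (6) = 0.000
Iteration 2:
  x_1 = (6 - (-2)·0.000) / (5) = 1.200
  x_2 = (-8 - (-4)·0.800) / (6) = -0.800
Iteration 3:
  x_1 = (6 - (-2)·-0.800) / (5) = 0.880
  x_2 = (-8 - (-4)·1.200) / (6) = -0.533

(0.880, -0.533)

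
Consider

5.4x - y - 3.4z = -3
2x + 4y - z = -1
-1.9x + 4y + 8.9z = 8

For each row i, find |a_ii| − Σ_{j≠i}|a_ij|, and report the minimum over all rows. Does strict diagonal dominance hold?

1

row 1: |5.4| − (1+3.4) = 1
row 2: |4| − (2+1) = 1
row 3: |8.9| − (1.9+4) = 3
minimum over rows = 1 → strictly diagonally dominant (convergence guaranteed)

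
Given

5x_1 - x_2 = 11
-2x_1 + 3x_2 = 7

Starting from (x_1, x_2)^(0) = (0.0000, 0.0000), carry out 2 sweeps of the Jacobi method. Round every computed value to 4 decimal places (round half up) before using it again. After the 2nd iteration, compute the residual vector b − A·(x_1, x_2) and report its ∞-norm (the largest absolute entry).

1.4665

Iteration 1:
  x_1 = (11 - (-1)·0.0000) / (5) = 2.2000
  x_2 = (7 - (-2)·0.0000) / (3) = 2.3333
Iteration 2:
  x_1 = (11 - (-1)·2.3333) / (5) = 2.6667
  x_2 = (7 - (-2)·2.2000) / (3) = 3.8000
Residual b − A·x = (1.4665, 0.9334); ∞-norm = 1.4665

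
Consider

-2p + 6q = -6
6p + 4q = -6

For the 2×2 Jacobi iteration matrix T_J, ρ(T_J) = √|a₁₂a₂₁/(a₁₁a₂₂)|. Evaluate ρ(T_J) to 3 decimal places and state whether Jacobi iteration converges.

2.121

a₁₂a₂₁/(a₁₁a₂₂) = (6)·(6) / ((-2)·(4)) = -4.500000
ρ = √|-4.500000| = √4.500000 = 2.121
ρ > 1, so Jacobi diverges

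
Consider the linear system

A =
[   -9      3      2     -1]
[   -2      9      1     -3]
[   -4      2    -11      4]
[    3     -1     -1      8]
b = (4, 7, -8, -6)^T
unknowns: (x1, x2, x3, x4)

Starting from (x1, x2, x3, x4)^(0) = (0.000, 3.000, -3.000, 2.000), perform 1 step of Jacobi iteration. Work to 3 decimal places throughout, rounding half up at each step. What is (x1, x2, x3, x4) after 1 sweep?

Iteration 1:
  x1 = (4 - (3)·3.000 - (2)·-3.000 - (-1)·2.000) / (-9) = -0.333
  x2 = (7 - (-2)·0.000 - (1)·-3.000 - (-3)·2.000) / (9) = 1.778
  x3 = (-8 - (-4)·0.000 - (2)·3.000 - (4)·2.000) / (-11) = 2.000
  x4 = (-6 - (3)·0.000 - (-1)·3.000 - (-1)·-3.000) / (8) = -0.750

(-0.333, 1.778, 2.000, -0.750)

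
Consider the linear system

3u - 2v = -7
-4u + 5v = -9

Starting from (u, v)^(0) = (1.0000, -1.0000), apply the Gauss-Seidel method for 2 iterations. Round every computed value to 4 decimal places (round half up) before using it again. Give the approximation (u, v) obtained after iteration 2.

(-5.1333, -5.9066)

Iteration 1:
  u = (-7 - (-2)·-1.0000) / (3) = -3.0000
  v = (-9 - (-4)·-3.0000) / (5) = -4.2000
Iteration 2:
  u = (-7 - (-2)·-4.2000) / (3) = -5.1333
  v = (-9 - (-4)·-5.1333) / (5) = -5.9066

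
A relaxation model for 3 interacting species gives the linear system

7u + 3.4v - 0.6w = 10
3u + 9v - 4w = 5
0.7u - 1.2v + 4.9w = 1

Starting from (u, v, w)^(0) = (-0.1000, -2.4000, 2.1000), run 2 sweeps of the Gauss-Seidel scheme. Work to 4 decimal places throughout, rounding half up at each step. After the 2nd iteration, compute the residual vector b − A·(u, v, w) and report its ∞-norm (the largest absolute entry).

Iteration 1:
  u = (10 - (3.4)·-2.4000 - (-0.6)·2.1000) / (7) = 2.7743
  v = (5 - (3)·2.7743 - (-4)·2.1000) / (9) = 0.5641
  w = (1 - (0.7)·2.7743 - (-1.2)·0.5641) / (4.9) = -0.0541
Iteration 2:
  u = (10 - (3.4)·0.5641 - (-0.6)·-0.0541) / (7) = 1.1499
  v = (5 - (3)·1.1499 - (-4)·-0.0541) / (9) = 0.1482
  w = (1 - (0.7)·1.1499 - (-1.2)·0.1482) / (4.9) = 0.0761
Residual b − A·x = (1.4925, 0.5209, 0.0000); ∞-norm = 1.4925

1.4925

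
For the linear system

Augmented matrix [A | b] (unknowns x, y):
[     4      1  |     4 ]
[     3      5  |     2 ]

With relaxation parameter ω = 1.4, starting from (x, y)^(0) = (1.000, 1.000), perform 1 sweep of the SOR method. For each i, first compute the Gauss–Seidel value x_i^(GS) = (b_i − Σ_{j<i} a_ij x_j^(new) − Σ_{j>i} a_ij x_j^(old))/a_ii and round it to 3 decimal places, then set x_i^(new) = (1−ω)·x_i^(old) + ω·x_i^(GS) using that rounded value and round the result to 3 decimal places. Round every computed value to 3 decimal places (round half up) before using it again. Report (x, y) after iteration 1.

Iteration 1:
  x: GS value = (4 - (1)·1.000) / (4) = 0.750;  x ← (1−ω)·1.000 + ω·0.750 = 0.650
  y: GS value = (2 - (3)·0.650) / (5) = 0.010;  y ← (1−ω)·1.000 + ω·0.010 = -0.386

(0.650, -0.386)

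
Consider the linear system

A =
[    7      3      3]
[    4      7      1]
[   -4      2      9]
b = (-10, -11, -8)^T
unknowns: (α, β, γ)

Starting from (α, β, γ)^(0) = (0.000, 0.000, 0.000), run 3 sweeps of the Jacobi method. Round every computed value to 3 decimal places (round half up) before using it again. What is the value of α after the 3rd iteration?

Iteration 1:
  α = (-10 - (3)·0.000 - (3)·0.000) / (7) = -1.429
  β = (-11 - (4)·0.000 - (1)·0.000) / (7) = -1.571
  γ = (-8 - (-4)·0.000 - (2)·0.000) / (9) = -0.889
Iteration 2:
  α = (-10 - (3)·-1.571 - (3)·-0.889) / (7) = -0.374
  β = (-11 - (4)·-1.429 - (1)·-0.889) / (7) = -0.628
  γ = (-8 - (-4)·-1.429 - (2)·-1.571) / (9) = -1.175
Iteration 3:
  α = (-10 - (3)·-0.628 - (3)·-1.175) / (7) = -0.656
  β = (-11 - (4)·-0.374 - (1)·-1.175) / (7) = -1.190
  γ = (-8 - (-4)·-0.374 - (2)·-0.628) / (9) = -0.916

-0.656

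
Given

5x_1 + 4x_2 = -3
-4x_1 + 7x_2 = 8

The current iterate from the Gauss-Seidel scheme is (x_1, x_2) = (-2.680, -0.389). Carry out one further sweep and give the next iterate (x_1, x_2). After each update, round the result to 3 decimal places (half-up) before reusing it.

One sweep:
  x_1 = (-3 - (4)·-0.389) / (5) = -0.289
  x_2 = (8 - (-4)·-0.289) / (7) = 0.978

(-0.289, 0.978)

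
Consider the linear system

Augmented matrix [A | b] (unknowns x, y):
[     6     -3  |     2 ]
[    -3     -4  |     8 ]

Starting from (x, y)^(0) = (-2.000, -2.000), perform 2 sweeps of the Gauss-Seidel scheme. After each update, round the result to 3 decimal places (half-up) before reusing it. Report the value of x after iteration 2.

Iteration 1:
  x = (2 - (-3)·-2.000) / (6) = -0.667
  y = (8 - (-3)·-0.667) / (-4) = -1.500
Iteration 2:
  x = (2 - (-3)·-1.500) / (6) = -0.417
  y = (8 - (-3)·-0.417) / (-4) = -1.687

-0.417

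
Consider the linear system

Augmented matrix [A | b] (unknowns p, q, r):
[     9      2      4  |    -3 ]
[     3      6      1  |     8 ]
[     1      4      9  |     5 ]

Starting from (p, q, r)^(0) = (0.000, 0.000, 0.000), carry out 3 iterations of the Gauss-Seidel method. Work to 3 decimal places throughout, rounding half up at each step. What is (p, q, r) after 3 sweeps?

(-0.653, 1.679, -0.118)

Iteration 1:
  p = (-3 - (2)·0.000 - (4)·0.000) / (9) = -0.333
  q = (8 - (3)·-0.333 - (1)·0.000) / (6) = 1.500
  r = (5 - (1)·-0.333 - (4)·1.500) / (9) = -0.074
Iteration 2:
  p = (-3 - (2)·1.500 - (4)·-0.074) / (9) = -0.634
  q = (8 - (3)·-0.634 - (1)·-0.074) / (6) = 1.663
  r = (5 - (1)·-0.634 - (4)·1.663) / (9) = -0.113
Iteration 3:
  p = (-3 - (2)·1.663 - (4)·-0.113) / (9) = -0.653
  q = (8 - (3)·-0.653 - (1)·-0.113) / (6) = 1.679
  r = (5 - (1)·-0.653 - (4)·1.679) / (9) = -0.118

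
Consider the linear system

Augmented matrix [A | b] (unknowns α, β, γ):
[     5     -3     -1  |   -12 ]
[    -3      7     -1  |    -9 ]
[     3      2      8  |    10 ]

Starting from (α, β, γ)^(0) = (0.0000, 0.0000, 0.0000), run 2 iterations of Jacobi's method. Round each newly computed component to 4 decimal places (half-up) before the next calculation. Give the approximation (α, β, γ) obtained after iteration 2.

Iteration 1:
  α = (-12 - (-3)·0.0000 - (-1)·0.0000) / (5) = -2.4000
  β = (-9 - (-3)·0.0000 - (-1)·0.0000) / (7) = -1.2857
  γ = (10 - (3)·0.0000 - (2)·0.0000) / (8) = 1.2500
Iteration 2:
  α = (-12 - (-3)·-1.2857 - (-1)·1.2500) / (5) = -2.9214
  β = (-9 - (-3)·-2.4000 - (-1)·1.2500) / (7) = -2.1357
  γ = (10 - (3)·-2.4000 - (2)·-1.2857) / (8) = 2.4714

(-2.9214, -2.1357, 2.4714)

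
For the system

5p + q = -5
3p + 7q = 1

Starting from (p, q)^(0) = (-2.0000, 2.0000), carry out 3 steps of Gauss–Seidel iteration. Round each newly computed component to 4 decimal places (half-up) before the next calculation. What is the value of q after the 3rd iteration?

0.6259

Iteration 1:
  p = (-5 - (1)·2.0000) / (5) = -1.4000
  q = (1 - (3)·-1.4000) / (7) = 0.7429
Iteration 2:
  p = (-5 - (1)·0.7429) / (5) = -1.1486
  q = (1 - (3)·-1.1486) / (7) = 0.6351
Iteration 3:
  p = (-5 - (1)·0.6351) / (5) = -1.1270
  q = (1 - (3)·-1.1270) / (7) = 0.6259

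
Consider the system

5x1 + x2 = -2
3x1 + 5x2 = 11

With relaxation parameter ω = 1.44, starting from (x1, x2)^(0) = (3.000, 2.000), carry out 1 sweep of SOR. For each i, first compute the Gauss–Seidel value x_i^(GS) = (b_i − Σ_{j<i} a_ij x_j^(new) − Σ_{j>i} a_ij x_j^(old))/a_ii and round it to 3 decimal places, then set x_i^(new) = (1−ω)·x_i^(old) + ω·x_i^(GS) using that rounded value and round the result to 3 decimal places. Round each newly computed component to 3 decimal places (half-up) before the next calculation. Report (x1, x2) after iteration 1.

(-2.472, 4.424)

Iteration 1:
  x1: GS value = (-2 - (1)·2.000) / (5) = -0.800;  x1 ← (1−ω)·3.000 + ω·-0.800 = -2.472
  x2: GS value = (11 - (3)·-2.472) / (5) = 3.683;  x2 ← (1−ω)·2.000 + ω·3.683 = 4.424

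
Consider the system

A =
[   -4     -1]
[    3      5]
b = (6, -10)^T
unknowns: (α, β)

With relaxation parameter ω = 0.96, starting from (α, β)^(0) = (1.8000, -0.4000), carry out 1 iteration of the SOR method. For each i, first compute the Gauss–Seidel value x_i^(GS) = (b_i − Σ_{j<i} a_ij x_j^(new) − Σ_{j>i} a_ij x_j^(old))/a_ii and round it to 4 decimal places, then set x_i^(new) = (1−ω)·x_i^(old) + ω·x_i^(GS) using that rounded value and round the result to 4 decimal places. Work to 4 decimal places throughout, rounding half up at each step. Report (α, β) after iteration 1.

Iteration 1:
  α: GS value = (6 - (-1)·-0.4000) / (-4) = -1.4000;  α ← (1−ω)·1.8000 + ω·-1.4000 = -1.2720
  β: GS value = (-10 - (3)·-1.2720) / (5) = -1.2368;  β ← (1−ω)·-0.4000 + ω·-1.2368 = -1.2033

(-1.2720, -1.2033)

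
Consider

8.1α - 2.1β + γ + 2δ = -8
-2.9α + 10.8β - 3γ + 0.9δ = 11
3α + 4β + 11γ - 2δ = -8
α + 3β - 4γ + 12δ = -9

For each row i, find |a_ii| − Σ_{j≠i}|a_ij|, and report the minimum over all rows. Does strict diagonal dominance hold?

2

row 1: |8.1| − (2.1+1+2) = 3
row 2: |10.8| − (2.9+3+0.9) = 4
row 3: |11| − (3+4+2) = 2
row 4: |12| − (1+3+4) = 4
minimum over rows = 2 → strictly diagonally dominant (convergence guaranteed)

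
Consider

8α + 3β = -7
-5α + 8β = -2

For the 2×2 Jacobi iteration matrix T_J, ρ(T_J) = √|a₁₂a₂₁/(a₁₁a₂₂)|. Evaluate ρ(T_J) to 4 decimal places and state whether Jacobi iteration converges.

0.4841

a₁₂a₂₁/(a₁₁a₂₂) = (3)·(-5) / ((8)·(8)) = -0.234375
ρ = √|-0.234375| = √0.234375 = 0.4841
ρ < 1, so Jacobi converges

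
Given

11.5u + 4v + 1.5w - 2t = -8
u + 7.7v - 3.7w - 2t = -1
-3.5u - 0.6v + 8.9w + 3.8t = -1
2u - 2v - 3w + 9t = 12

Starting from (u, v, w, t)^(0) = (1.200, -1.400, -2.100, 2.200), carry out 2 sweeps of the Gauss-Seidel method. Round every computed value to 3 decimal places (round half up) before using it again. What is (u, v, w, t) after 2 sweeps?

Iteration 1:
  u = (-8 - (4)·-1.400 - (1.5)·-2.100 - (-2)·2.200) / (11.5) = 0.448
  v = (-1 - (1)·0.448 - (-3.7)·-2.100 - (-2)·2.200) / (7.7) = -0.626
  w = (-1 - (-3.5)·0.448 - (-0.6)·-0.626 - (3.8)·2.200) / (8.9) = -0.918
  t = (12 - (2)·0.448 - (-2)·-0.626 - (-3)·-0.918) / (9) = 0.789
Iteration 2:
  u = (-8 - (4)·-0.626 - (1.5)·-0.918 - (-2)·0.789) / (11.5) = -0.221
  v = (-1 - (1)·-0.221 - (-3.7)·-0.918 - (-2)·0.789) / (7.7) = -0.337
  w = (-1 - (-3.5)·-0.221 - (-0.6)·-0.337 - (3.8)·0.789) / (8.9) = -0.559
  t = (12 - (2)·-0.221 - (-2)·-0.337 - (-3)·-0.559) / (9) = 1.121

(-0.221, -0.337, -0.559, 1.121)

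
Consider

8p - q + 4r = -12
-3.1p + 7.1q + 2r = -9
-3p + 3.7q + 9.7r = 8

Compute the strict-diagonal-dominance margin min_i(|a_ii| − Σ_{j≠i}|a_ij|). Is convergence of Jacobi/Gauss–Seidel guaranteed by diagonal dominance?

row 1: |8| − (1+4) = 3
row 2: |7.1| − (3.1+2) = 2
row 3: |9.7| − (3+3.7) = 3
minimum over rows = 2 → strictly diagonally dominant (convergence guaranteed)

2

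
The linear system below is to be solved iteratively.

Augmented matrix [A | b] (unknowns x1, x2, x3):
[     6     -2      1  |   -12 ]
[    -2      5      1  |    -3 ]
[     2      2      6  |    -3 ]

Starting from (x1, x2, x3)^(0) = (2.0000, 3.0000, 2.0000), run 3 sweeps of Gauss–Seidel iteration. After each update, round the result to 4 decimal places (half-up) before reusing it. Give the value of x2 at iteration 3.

Iteration 1:
  x1 = (-12 - (-2)·3.0000 - (1)·2.0000) / (6) = -1.3333
  x2 = (-3 - (-2)·-1.3333 - (1)·2.0000) / (5) = -1.5333
  x3 = (-3 - (2)·-1.3333 - (2)·-1.5333) / (6) = 0.4555
Iteration 2:
  x1 = (-12 - (-2)·-1.5333 - (1)·0.4555) / (6) = -2.5870
  x2 = (-3 - (-2)·-2.5870 - (1)·0.4555) / (5) = -1.7259
  x3 = (-3 - (2)·-2.5870 - (2)·-1.7259) / (6) = 0.9376
Iteration 3:
  x1 = (-12 - (-2)·-1.7259 - (1)·0.9376) / (6) = -2.7316
  x2 = (-3 - (-2)·-2.7316 - (1)·0.9376) / (5) = -1.8802
  x3 = (-3 - (2)·-2.7316 - (2)·-1.8802) / (6) = 1.0373

-1.8802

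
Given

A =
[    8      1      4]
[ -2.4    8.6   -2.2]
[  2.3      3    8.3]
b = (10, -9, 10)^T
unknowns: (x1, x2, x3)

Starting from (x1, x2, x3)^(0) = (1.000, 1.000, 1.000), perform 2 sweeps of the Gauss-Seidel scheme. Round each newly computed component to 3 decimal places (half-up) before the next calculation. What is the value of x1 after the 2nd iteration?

0.700

Iteration 1:
  x1 = (10 - (1)·1.000 - (4)·1.000) / (8) = 0.625
  x2 = (-9 - (-2.4)·0.625 - (-2.2)·1.000) / (8.6) = -0.616
  x3 = (10 - (2.3)·0.625 - (3)·-0.616) / (8.3) = 1.254
Iteration 2:
  x1 = (10 - (1)·-0.616 - (4)·1.254) / (8) = 0.700
  x2 = (-9 - (-2.4)·0.700 - (-2.2)·1.254) / (8.6) = -0.530
  x3 = (10 - (2.3)·0.700 - (3)·-0.530) / (8.3) = 1.202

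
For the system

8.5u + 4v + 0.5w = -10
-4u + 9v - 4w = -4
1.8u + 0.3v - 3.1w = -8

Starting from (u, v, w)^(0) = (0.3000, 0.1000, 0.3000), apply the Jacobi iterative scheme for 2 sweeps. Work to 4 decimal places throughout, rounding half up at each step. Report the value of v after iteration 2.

Iteration 1:
  u = (-10 - (4)·0.1000 - (0.5)·0.3000) / (8.5) = -1.2412
  v = (-4 - (-4)·0.3000 - (-4)·0.3000) / (9) = -0.1778
  w = (-8 - (1.8)·0.3000 - (0.3)·0.1000) / (-3.1) = 2.7645
Iteration 2:
  u = (-10 - (4)·-0.1778 - (0.5)·2.7645) / (8.5) = -1.2554
  v = (-4 - (-4)·-1.2412 - (-4)·2.7645) / (9) = 0.2326
  w = (-8 - (1.8)·-1.2412 - (0.3)·-0.1778) / (-3.1) = 1.8427

0.2326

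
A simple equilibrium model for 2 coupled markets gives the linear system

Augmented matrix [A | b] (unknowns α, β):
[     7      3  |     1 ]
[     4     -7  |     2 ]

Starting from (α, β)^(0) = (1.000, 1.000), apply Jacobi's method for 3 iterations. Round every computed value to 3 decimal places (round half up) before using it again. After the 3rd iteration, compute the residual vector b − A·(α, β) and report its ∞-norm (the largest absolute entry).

1.258

Iteration 1:
  α = (1 - (3)·1.000) / (7) = -0.286
  β = (2 - (4)·1.000) / (-7) = 0.286
Iteration 2:
  α = (1 - (3)·0.286) / (7) = 0.020
  β = (2 - (4)·-0.286) / (-7) = -0.449
Iteration 3:
  α = (1 - (3)·-0.449) / (7) = 0.335
  β = (2 - (4)·0.020) / (-7) = -0.274
Residual b − A·x = (-0.523, -1.258); ∞-norm = 1.258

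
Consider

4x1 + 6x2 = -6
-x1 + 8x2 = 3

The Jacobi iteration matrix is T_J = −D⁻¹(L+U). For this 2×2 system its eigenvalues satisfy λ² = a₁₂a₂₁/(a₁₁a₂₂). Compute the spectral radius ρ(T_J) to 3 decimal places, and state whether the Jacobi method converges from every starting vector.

0.433

a₁₂a₂₁/(a₁₁a₂₂) = (6)·(-1) / ((4)·(8)) = -0.187500
ρ = √|-0.187500| = √0.187500 = 0.433
ρ < 1, so Jacobi converges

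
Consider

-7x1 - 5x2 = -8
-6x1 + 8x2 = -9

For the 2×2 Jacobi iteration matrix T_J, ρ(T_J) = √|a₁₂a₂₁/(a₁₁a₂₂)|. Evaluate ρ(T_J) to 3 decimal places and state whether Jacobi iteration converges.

a₁₂a₂₁/(a₁₁a₂₂) = (-5)·(-6) / ((-7)·(8)) = -0.535714
ρ = √|-0.535714| = √0.535714 = 0.732
ρ < 1, so Jacobi converges

0.732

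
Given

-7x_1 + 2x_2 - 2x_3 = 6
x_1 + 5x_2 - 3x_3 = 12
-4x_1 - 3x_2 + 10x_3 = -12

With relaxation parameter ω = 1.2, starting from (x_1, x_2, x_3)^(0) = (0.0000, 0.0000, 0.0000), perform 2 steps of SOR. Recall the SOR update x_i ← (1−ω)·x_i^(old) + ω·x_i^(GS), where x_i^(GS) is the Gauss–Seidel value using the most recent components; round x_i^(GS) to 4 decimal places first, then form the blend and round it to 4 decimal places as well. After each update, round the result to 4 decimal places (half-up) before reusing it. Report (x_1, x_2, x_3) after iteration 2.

Iteration 1:
  x_1: GS value = (6 - (2)·0.0000 - (-2)·0.0000) / (-7) = -0.8571;  x_1 ← (1−ω)·0.0000 + ω·-0.8571 = -1.0285
  x_2: GS value = (12 - (1)·-1.0285 - (-3)·0.0000) / (5) = 2.6057;  x_2 ← (1−ω)·0.0000 + ω·2.6057 = 3.1268
  x_3: GS value = (-12 - (-4)·-1.0285 - (-3)·3.1268) / (10) = -0.6734;  x_3 ← (1−ω)·0.0000 + ω·-0.6734 = -0.8081
Iteration 2:
  x_1: GS value = (6 - (2)·3.1268 - (-2)·-0.8081) / (-7) = 0.2671;  x_1 ← (1−ω)·-1.0285 + ω·0.2671 = 0.5262
  x_2: GS value = (12 - (1)·0.5262 - (-3)·-0.8081) / (5) = 1.8099;  x_2 ← (1−ω)·3.1268 + ω·1.8099 = 1.5465
  x_3: GS value = (-12 - (-4)·0.5262 - (-3)·1.5465) / (10) = -0.5256;  x_3 ← (1−ω)·-0.8081 + ω·-0.5256 = -0.4691

(0.5262, 1.5465, -0.4691)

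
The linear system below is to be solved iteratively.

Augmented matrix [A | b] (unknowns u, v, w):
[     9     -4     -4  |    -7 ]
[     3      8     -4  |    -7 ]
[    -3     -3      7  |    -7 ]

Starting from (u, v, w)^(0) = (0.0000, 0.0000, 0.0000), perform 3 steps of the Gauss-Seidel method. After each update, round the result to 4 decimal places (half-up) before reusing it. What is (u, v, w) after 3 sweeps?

Iteration 1:
  u = (-7 - (-4)·0.0000 - (-4)·0.0000) / (9) = -0.7778
  v = (-7 - (3)·-0.7778 - (-4)·0.0000) / (8) = -0.5833
  w = (-7 - (-3)·-0.7778 - (-3)·-0.5833) / (7) = -1.5833
Iteration 2:
  u = (-7 - (-4)·-0.5833 - (-4)·-1.5833) / (9) = -1.7407
  v = (-7 - (3)·-1.7407 - (-4)·-1.5833) / (8) = -1.0139
  w = (-7 - (-3)·-1.7407 - (-3)·-1.0139) / (7) = -2.1805
Iteration 3:
  u = (-7 - (-4)·-1.0139 - (-4)·-2.1805) / (9) = -2.1975
  v = (-7 - (3)·-2.1975 - (-4)·-2.1805) / (8) = -1.1412
  w = (-7 - (-3)·-2.1975 - (-3)·-1.1412) / (7) = -2.4309

(-2.1975, -1.1412, -2.4309)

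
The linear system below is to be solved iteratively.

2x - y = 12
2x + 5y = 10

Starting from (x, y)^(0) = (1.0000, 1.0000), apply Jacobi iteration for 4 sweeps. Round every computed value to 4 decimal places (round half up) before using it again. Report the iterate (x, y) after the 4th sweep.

Iteration 1:
  x = (12 - (-1)·1.0000) / (2) = 6.5000
  y = (10 - (2)·1.0000) / (5) = 1.6000
Iteration 2:
  x = (12 - (-1)·1.6000) / (2) = 6.8000
  y = (10 - (2)·6.5000) / (5) = -0.6000
Iteration 3:
  x = (12 - (-1)·-0.6000) / (2) = 5.7000
  y = (10 - (2)·6.8000) / (5) = -0.7200
Iteration 4:
  x = (12 - (-1)·-0.7200) / (2) = 5.6400
  y = (10 - (2)·5.7000) / (5) = -0.2800

(5.6400, -0.2800)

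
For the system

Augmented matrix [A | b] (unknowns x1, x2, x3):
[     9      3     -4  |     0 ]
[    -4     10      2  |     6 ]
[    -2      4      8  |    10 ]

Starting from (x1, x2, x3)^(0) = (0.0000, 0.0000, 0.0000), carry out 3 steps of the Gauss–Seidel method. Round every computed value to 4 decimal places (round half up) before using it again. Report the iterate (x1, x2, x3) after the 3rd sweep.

(0.3031, 0.5100, 1.0708)

Iteration 1:
  x1 = (0 - (3)·0.0000 - (-4)·0.0000) / (9) = 0.0000
  x2 = (6 - (-4)·0.0000 - (2)·0.0000) / (10) = 0.6000
  x3 = (10 - (-2)·0.0000 - (4)·0.6000) / (8) = 0.9500
Iteration 2:
  x1 = (0 - (3)·0.6000 - (-4)·0.9500) / (9) = 0.2222
  x2 = (6 - (-4)·0.2222 - (2)·0.9500) / (10) = 0.4989
  x3 = (10 - (-2)·0.2222 - (4)·0.4989) / (8) = 1.0561
Iteration 3:
  x1 = (0 - (3)·0.4989 - (-4)·1.0561) / (9) = 0.3031
  x2 = (6 - (-4)·0.3031 - (2)·1.0561) / (10) = 0.5100
  x3 = (10 - (-2)·0.3031 - (4)·0.5100) / (8) = 1.0708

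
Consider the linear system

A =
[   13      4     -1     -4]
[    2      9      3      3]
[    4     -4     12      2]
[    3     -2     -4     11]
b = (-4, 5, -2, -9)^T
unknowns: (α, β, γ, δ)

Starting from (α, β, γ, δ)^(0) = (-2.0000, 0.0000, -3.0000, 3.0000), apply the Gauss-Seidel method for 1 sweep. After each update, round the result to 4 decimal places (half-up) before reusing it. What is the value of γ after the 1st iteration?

-0.6382

Iteration 1:
  α = (-4 - (4)·0.0000 - (-1)·-3.0000 - (-4)·3.0000) / (13) = 0.3846
  β = (5 - (2)·0.3846 - (3)·-3.0000 - (3)·3.0000) / (9) = 0.4701
  γ = (-2 - (4)·0.3846 - (-4)·0.4701 - (2)·3.0000) / (12) = -0.6382
  δ = (-9 - (3)·0.3846 - (-2)·0.4701 - (-4)·-0.6382) / (11) = -1.0697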